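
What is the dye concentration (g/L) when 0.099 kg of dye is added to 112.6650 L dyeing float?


Formula: Conc = dye_mass(kg) / volume(L) * 1000
Substituting: Conc = 0.099 / 112.6650 * 1000
Result: 0.8787 g/L


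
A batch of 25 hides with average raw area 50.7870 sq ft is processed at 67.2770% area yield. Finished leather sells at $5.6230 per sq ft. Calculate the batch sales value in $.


Raw_total = N * avg_area = 25 * 50.7870 = 1269.6750 sq ft
Finished = Raw_total * yield / 100 = 1269.6750 * 67.2770 / 100 = 854.1992 sq ft
Value = Finished * price = 854.1992 * 5.6230 = 4803.1624 $


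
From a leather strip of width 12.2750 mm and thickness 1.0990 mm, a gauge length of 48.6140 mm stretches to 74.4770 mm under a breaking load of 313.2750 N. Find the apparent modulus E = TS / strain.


TS = F / (w * t) = 313.2750 / (12.2750 * 1.0990) = 23.2224 N/mm^2
strain = (Lf - L0) / L0 = (74.4770 - 48.6140) / 48.6140 = 0.5320
E = TS / strain = 23.2224 / 0.5320 = 43.6505 N/mm^2


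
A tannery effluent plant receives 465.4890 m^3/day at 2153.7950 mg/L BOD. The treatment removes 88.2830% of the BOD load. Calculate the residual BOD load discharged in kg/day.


Load_in = volume * conc / 1000 = 465.4890 * 2153.7950 / 1000 = 1002.5679 kg/day
Removed = Load_in * eff / 100 = 1002.5679 * 88.2830 / 100 = 885.0970 kg/day
Load_out = Load_in - Removed = 1002.5679 - 885.0970 = 117.4709 kg/day


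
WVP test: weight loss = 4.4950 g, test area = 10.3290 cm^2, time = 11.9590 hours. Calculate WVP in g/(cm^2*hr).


Formula: WVP = loss / (area * time)
Substituting: WVP = 4.4950 / (10.3290 * 11.9590)
Result: 0.0363895 g/(cm^2*hr)


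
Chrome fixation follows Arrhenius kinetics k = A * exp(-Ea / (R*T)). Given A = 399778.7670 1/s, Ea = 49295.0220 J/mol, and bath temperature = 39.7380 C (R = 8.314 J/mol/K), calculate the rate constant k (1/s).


T_K = T_C + 273.15 = 39.7380 + 273.15 = 312.8880 K
exponent = -Ea / (R * T_K) = -49295.0220 / (8.314 * 312.8880) = -18.9498
k = A * exp(exponent) = 399778.7670 * exp(-18.9498) = 0.00235524 1/s


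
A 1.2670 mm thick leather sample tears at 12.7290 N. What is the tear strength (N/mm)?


Formula: Tear strength = force / thickness
Substituting: Tear strength = 12.7290 / 1.2670
Result: 10.0466 N/mm


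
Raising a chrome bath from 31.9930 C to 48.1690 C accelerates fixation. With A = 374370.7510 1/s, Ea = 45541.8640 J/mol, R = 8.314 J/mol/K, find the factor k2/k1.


T1 = 31.9930 + 273.15 = 305.1430 K; T2 = 48.1690 + 273.15 = 321.3190 K
k1 = A * exp(-Ea/(R*T1)) = 374370.7510 * exp(-45541.8640/(8.314*305.1430)) = 0.00598584 1/s
k2 = A * exp(-Ea/(R*T2)) = 374370.7510 * exp(-45541.8640/(8.314*321.3190)) = 0.0147776 1/s
k2/k1 = 0.0147776 / 0.00598584 = 2.4688


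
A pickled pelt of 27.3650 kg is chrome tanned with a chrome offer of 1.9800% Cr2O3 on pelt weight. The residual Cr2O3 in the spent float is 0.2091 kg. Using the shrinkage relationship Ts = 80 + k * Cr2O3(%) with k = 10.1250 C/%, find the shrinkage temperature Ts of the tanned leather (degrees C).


Offered = pelt * offer_pct / 100 = 27.3650 * 1.9800 / 100 = 0.5418 kg
Uptake = offered - residual = 0.5418 - 0.2091 = 0.3327 kg
Cr2O3% on pelt = uptake / pelt * 100 = 0.3327 / 27.3650 * 100 = 1.2159 %
Ts = 80 + k * Cr2O3% = 80 + 10.1250 * 1.2159 = 92.3108 C


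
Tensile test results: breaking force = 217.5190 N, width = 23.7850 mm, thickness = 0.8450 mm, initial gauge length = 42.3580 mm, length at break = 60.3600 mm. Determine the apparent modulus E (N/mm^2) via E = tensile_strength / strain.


TS = F / (w * t) = 217.5190 / (23.7850 * 0.8450) = 10.8227 N/mm^2
strain = (Lf - L0) / L0 = (60.3600 - 42.3580) / 42.3580 = 0.4250
E = TS / strain = 10.8227 / 0.4250 = 25.4655 N/mm^2


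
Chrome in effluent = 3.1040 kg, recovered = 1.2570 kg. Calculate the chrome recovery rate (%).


Formula: Recovery = recovered / input * 100
Substituting: Recovery = 1.2570 / 3.1040 * 100
Result: 40.4961 %


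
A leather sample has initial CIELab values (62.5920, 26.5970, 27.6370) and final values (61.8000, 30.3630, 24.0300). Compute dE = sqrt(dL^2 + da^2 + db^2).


dL = -0.7920, da = 3.7660, db = -3.6070
dE = sqrt((-0.7920)^2 + 3.7660^2 + (-3.6070)^2) = 5.2745


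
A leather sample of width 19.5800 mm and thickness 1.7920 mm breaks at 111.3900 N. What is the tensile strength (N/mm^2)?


Formula: TS = force / (width * thickness)
Substituting: TS = 111.3900 / (19.5800 * 1.7920)
Result: 3.1746 N/mm^2


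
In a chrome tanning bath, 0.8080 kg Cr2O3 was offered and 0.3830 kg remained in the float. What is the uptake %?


Formula: Uptake = (offered - residual) / offered * 100
Substituting: Uptake = (0.8080 - 0.3830) / 0.8080 * 100
Result: 52.5990 %


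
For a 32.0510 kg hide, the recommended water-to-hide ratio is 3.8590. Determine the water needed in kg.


Formula: Water = hide_weight * ratio
Substituting: Water = 32.0510 * 3.8590
Result: 123.6848 kg


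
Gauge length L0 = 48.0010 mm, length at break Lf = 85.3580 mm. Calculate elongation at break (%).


Formula: Elongation = (Lf - L0) / L0 * 100
Substituting: Elongation = (85.3580 - 48.0010) / 48.0010 * 100
Result: 77.8255 %


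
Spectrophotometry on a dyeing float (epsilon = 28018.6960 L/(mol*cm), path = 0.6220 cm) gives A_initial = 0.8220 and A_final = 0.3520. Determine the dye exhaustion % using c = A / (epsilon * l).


c_initial = A_i / (epsilon * l) = 0.8220 / (28018.6960 * 0.6220) = 4.7166e-05 mol/L
c_final = A_f / (epsilon * l) = 0.3520 / (28018.6960 * 0.6220) = 2.0198e-05 mol/L
Exhaustion = (c_initial - c_final) / c_initial * 100 = (4.7166e-05 - 2.0198e-05) / 4.7166e-05 * 100 = 57.1776 %


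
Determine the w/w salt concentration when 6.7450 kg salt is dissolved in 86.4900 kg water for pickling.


Formula: Conc = salt / (water + salt) * 100
Substituting: Conc = 6.7450 / (86.4900 + 6.7450) * 100
Result: 7.2344 %


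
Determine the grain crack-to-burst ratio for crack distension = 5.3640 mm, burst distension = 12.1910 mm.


Formula: Ratio = crack / burst
Substituting: Ratio = 5.3640 / 12.1910
Result: 0.4400


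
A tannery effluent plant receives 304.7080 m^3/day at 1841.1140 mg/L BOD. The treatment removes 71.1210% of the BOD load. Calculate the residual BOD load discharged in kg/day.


Load_in = volume * conc / 1000 = 304.7080 * 1841.1140 / 1000 = 561.0022 kg/day
Removed = Load_in * eff / 100 = 561.0022 * 71.1210 / 100 = 398.9903 kg/day
Load_out = Load_in - Removed = 561.0022 - 398.9903 = 162.0118 kg/day


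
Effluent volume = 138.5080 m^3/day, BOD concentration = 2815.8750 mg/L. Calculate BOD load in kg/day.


Formula: BOD_load = volume * conc / 1000
Substituting: BOD_load = 138.5080 * 2815.8750 / 1000
Result: 390.0212 kg/day


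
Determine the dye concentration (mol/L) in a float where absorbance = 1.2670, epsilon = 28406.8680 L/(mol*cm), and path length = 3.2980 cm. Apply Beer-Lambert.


Formula: c = A / (epsilon * l)
Substituting: c = 1.2670 / (28406.8680 * 3.2980)
Result: 1.3524e-05 mol/L


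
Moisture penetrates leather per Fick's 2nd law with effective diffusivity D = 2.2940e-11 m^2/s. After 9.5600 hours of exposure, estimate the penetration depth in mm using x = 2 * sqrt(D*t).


t = 9.5600 hr * 3600 = 34416.0000 s
D * t = 2.2940e-11 * 34416.0000 = 7.8950e-07
x = 2 * sqrt(D*t) = 2 * sqrt(7.8950e-07) = 0.00177708 m = 1.7771 mm


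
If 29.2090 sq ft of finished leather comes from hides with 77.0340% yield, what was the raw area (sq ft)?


Formula: raw = finished * 100 / yield
Substituting: raw = 29.2090 * 100 / 77.0340
Result: 37.9170 sq ft


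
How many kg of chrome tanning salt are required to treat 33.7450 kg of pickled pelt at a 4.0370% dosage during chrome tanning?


Formula: Chrome = substrate * pct / 100
Substituting: Chrome = 33.7450 * 4.0370 / 100
Result: 1.3623 kg


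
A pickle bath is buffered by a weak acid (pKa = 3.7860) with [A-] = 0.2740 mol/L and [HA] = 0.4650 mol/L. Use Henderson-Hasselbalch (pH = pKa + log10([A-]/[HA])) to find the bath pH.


ratio = [A-] / [HA] = 0.2740 / 0.4650 = 0.5892
log10(ratio) = -0.2297
pH = pKa + log10(ratio) = 3.7860 - 0.2297 = 3.5563


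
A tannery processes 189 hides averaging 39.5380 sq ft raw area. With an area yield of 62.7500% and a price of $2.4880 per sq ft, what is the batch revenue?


Raw_total = N * avg_area = 189 * 39.5380 = 7472.6820 sq ft
Finished = Raw_total * yield / 100 = 7472.6820 * 62.7500 / 100 = 4689.1080 sq ft
Value = Finished * price = 4689.1080 * 2.4880 = 11666.5006 $


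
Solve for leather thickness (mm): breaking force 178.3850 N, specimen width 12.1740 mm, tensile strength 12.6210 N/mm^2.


Formula: t = F / (TS * w)
Substituting: t = 178.3850 / (12.6210 * 12.1740)
Result: 1.1610 mm


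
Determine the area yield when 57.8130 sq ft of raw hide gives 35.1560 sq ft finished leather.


Formula: Yield = finished / raw * 100
Substituting: Yield = 35.1560 / 57.8130 * 100
Result: 60.8099 %


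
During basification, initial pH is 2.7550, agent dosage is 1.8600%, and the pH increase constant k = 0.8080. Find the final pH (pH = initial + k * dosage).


Formula: pH_final = pH_initial + k * base_pct
Substituting: pH_final = 2.7550 + 0.8080 * 1.8600
Result: 4.2579


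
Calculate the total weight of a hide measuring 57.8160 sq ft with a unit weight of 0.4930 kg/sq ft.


Formula: Weight = area * weight_per_sqft
Substituting: Weight = 57.8160 * 0.4930
Result: 28.5033 kg


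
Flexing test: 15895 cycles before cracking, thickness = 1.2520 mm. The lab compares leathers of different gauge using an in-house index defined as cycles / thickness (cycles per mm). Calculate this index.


Formula: Index = cycles / thickness
Substituting: Index = 15895 / 1.2520
Result: 12695.6869 cycles/mm


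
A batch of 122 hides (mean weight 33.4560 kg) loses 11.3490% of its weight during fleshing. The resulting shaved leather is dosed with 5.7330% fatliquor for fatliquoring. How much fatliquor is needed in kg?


Total_raw = N * avg_wt = 122 * 33.4560 = 4081.6320 kg
Substrate = Total_raw * (1 - loss/100) = 4081.6320 * (1 - 11.3490/100) = 3618.4076 kg
Fat = Substrate * pct / 100 = 3618.4076 * 5.7330 / 100 = 207.4433 kg


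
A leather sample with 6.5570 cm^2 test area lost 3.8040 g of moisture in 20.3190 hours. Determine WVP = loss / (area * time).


Formula: WVP = loss / (area * time)
Substituting: WVP = 3.8040 / (6.5570 * 20.3190)
Result: 0.0285518 g/(cm^2*hr)


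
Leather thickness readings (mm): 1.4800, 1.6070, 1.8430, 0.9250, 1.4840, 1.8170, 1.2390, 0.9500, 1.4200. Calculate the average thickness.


Formula: Average = sum / n
Substituting: Average = 12.7650 / 9
Result: 1.4183 mm


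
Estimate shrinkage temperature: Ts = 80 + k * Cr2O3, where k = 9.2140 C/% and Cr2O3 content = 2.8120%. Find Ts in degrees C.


Formula: Ts = 80 + k * Cr2O3
Substituting: Ts = 80 + 9.2140 * 2.8120
Result: 105.9098 C


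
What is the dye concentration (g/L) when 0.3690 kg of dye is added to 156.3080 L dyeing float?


Formula: Conc = dye_mass(kg) / volume(L) * 1000
Substituting: Conc = 0.3690 / 156.3080 * 1000
Result: 2.3607 g/L


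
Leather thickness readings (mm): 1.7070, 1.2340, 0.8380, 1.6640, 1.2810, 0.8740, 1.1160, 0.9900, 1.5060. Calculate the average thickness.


Formula: Average = sum / n
Substituting: Average = 11.2100 / 9
Result: 1.2456 mm


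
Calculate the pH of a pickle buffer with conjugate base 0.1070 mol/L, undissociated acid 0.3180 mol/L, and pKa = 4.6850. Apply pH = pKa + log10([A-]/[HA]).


ratio = [A-] / [HA] = 0.1070 / 0.3180 = 0.3365
log10(ratio) = -0.4730
pH = pKa + log10(ratio) = 4.6850 - 0.4730 = 4.2120


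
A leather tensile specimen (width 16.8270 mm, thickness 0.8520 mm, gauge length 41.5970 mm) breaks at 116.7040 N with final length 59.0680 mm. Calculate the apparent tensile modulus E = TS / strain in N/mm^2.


TS = F / (w * t) = 116.7040 / (16.8270 * 0.8520) = 8.1403 N/mm^2
strain = (Lf - L0) / L0 = (59.0680 - 41.5970) / 41.5970 = 0.4200
E = TS / strain = 8.1403 / 0.4200 = 19.3813 N/mm^2


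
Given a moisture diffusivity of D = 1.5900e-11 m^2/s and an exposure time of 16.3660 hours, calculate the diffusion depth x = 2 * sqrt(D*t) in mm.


t = 16.3660 hr * 3600 = 58917.6000 s
D * t = 1.5900e-11 * 58917.6000 = 9.3679e-07
x = 2 * sqrt(D*t) = 2 * sqrt(9.3679e-07) = 0.00193576 m = 1.9358 mm


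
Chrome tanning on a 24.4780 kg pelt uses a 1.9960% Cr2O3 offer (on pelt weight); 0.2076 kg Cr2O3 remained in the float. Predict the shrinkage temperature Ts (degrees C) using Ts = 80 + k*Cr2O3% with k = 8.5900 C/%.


Offered = pelt * offer_pct / 100 = 24.4780 * 1.9960 / 100 = 0.4886 kg
Uptake = offered - residual = 0.4886 - 0.2076 = 0.2810 kg
Cr2O3% on pelt = uptake / pelt * 100 = 0.2810 / 24.4780 * 100 = 1.1479 %
Ts = 80 + k * Cr2O3% = 80 + 8.5900 * 1.1479 = 89.8604 C


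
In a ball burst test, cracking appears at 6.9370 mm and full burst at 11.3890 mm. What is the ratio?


Formula: Ratio = crack / burst
Substituting: Ratio = 6.9370 / 11.3890
Result: 0.6091


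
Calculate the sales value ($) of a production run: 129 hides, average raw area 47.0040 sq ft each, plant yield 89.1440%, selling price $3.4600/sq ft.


Raw_total = N * avg_area = 129 * 47.0040 = 6063.5160 sq ft
Finished = Raw_total * yield / 100 = 6063.5160 * 89.1440 / 100 = 5405.2607 sq ft
Value = Finished * price = 5405.2607 * 3.4600 = 18702.2020 $


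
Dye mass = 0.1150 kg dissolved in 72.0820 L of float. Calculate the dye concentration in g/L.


Formula: Conc = dye_mass(kg) / volume(L) * 1000
Substituting: Conc = 0.1150 / 72.0820 * 1000
Result: 1.5954 g/L


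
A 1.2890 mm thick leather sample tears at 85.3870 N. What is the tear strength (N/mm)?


Formula: Tear strength = force / thickness
Substituting: Tear strength = 85.3870 / 1.2890
Result: 66.2428 N/mm


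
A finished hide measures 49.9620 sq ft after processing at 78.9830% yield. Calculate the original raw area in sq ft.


Formula: raw = finished * 100 / yield
Substituting: raw = 49.9620 * 100 / 78.9830
Result: 63.2567 sq ft


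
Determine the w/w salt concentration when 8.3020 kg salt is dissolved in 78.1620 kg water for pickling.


Formula: Conc = salt / (water + salt) * 100
Substituting: Conc = 8.3020 / (78.1620 + 8.3020) * 100
Result: 9.6017 %


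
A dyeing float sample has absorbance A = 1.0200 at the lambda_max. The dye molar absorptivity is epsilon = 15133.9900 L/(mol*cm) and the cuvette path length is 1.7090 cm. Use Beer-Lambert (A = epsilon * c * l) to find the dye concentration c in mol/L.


Formula: c = A / (epsilon * l)
Substituting: c = 1.0200 / (15133.9900 * 1.7090)
Result: 3.9437e-05 mol/L


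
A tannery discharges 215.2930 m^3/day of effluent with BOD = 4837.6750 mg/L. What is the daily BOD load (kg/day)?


Formula: BOD_load = volume * conc / 1000
Substituting: BOD_load = 215.2930 * 4837.6750 / 1000
Result: 1041.5176 kg/day


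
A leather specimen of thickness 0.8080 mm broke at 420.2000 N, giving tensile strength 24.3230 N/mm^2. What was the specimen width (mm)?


Formula: w = F / (TS * t)
Substituting: w = 420.2000 / (24.3230 * 0.8080)
Result: 21.3810 mm


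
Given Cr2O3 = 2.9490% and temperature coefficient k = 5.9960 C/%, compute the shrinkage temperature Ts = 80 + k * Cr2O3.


Formula: Ts = 80 + k * Cr2O3
Substituting: Ts = 80 + 5.9960 * 2.9490
Result: 97.6822 C


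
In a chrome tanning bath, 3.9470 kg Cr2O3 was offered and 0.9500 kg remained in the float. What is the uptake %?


Formula: Uptake = (offered - residual) / offered * 100
Substituting: Uptake = (3.9470 - 0.9500) / 3.9470 * 100
Result: 75.9311 %


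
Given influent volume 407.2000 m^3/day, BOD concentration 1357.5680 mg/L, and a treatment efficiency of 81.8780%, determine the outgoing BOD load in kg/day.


Load_in = volume * conc / 1000 = 407.2000 * 1357.5680 / 1000 = 552.8017 kg/day
Removed = Load_in * eff / 100 = 552.8017 * 81.8780 / 100 = 452.6230 kg/day
Load_out = Load_in - Removed = 552.8017 - 452.6230 = 100.1787 kg/day


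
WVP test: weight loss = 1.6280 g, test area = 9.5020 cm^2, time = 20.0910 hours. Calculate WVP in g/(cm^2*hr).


Formula: WVP = loss / (area * time)
Substituting: WVP = 1.6280 / (9.5020 * 20.0910)
Result: 0.00852782 g/(cm^2*hr)


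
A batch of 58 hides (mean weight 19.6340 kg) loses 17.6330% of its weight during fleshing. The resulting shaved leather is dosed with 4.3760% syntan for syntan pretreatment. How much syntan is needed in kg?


Total_raw = N * avg_wt = 58 * 19.6340 = 1138.7720 kg
Substrate = Total_raw * (1 - loss/100) = 1138.7720 * (1 - 17.6330/100) = 937.9723 kg
Syntan = Substrate * pct / 100 = 937.9723 * 4.3760 / 100 = 41.0457 kg


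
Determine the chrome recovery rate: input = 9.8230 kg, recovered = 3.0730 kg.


Formula: Recovery = recovered / input * 100
Substituting: Recovery = 3.0730 / 9.8230 * 100
Result: 31.2837 %


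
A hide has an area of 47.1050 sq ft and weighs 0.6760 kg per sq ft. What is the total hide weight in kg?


Formula: Weight = area * weight_per_sqft
Substituting: Weight = 47.1050 * 0.6760
Result: 31.8430 kg


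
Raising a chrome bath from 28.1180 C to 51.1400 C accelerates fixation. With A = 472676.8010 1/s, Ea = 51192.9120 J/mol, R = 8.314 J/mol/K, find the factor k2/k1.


T1 = 28.1180 + 273.15 = 301.2680 K; T2 = 51.1400 + 273.15 = 324.2900 K
k1 = A * exp(-Ea/(R*T1)) = 472676.8010 * exp(-51192.9120/(8.314*301.2680)) = 6.2847e-04 1/s
k2 = A * exp(-Ea/(R*T2)) = 472676.8010 * exp(-51192.9120/(8.314*324.2900)) = 0.0026818 1/s
k2/k1 = 0.0026818 / 6.2847e-04 = 4.2672


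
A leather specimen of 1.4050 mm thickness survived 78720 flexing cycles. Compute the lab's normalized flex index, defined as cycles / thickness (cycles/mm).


Formula: Index = cycles / thickness
Substituting: Index = 78720 / 1.4050
Result: 56028.4698 cycles/mm


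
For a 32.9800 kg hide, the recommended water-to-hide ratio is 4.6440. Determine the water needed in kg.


Formula: Water = hide_weight * ratio
Substituting: Water = 32.9800 * 4.6440
Result: 153.1591 kg


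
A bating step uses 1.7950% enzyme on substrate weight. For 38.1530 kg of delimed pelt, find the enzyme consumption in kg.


Formula: Enzyme = substrate * pct / 100
Substituting: Enzyme = 38.1530 * 1.7950 / 100
Result: 0.6848 kg


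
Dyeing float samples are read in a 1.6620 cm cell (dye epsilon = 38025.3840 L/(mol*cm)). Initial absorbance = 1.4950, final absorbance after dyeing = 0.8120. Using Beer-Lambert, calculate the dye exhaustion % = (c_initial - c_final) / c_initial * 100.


c_initial = A_i / (epsilon * l) = 1.4950 / (38025.3840 * 1.6620) = 2.3656e-05 mol/L
c_final = A_f / (epsilon * l) = 0.8120 / (38025.3840 * 1.6620) = 1.2848e-05 mol/L
Exhaustion = (c_initial - c_final) / c_initial * 100 = (2.3656e-05 - 1.2848e-05) / 2.3656e-05 * 100 = 45.6856 %


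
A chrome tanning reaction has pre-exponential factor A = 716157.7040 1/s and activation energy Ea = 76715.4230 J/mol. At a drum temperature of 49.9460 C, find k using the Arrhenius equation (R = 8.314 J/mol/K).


T_K = T_C + 273.15 = 49.9460 + 273.15 = 323.0960 K
exponent = -Ea / (R * T_K) = -76715.4230 / (8.314 * 323.0960) = -28.5589
k = A * exp(exponent) = 716157.7040 * exp(-28.5589) = 2.8317e-07 1/s


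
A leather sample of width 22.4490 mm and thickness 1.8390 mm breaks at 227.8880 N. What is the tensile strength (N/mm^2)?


Formula: TS = force / (width * thickness)
Substituting: TS = 227.8880 / (22.4490 * 1.8390)
Result: 5.5200 N/mm^2


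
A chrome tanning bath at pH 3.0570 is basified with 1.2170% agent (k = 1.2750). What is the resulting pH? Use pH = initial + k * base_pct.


Formula: pH_final = pH_initial + k * base_pct
Substituting: pH_final = 3.0570 + 1.2750 * 1.2170
Result: 4.6087


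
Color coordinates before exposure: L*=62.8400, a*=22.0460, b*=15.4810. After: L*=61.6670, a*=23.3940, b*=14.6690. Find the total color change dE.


dL = -1.1730, da = 1.3480, db = -0.8120
dE = sqrt((-1.1730)^2 + 1.3480^2 + (-0.8120)^2) = 1.9627


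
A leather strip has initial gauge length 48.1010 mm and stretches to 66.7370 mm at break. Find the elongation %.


Formula: Elongation = (Lf - L0) / L0 * 100
Substituting: Elongation = (66.7370 - 48.1010) / 48.1010 * 100
Result: 38.7435 %


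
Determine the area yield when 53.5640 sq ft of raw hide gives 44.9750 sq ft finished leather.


Formula: Yield = finished / raw * 100
Substituting: Yield = 44.9750 / 53.5640 * 100
Result: 83.9650 %


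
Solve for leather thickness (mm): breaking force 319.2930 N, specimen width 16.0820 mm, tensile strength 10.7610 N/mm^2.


Formula: t = F / (TS * w)
Substituting: t = 319.2930 / (10.7610 * 16.0820)
Result: 1.8450 mm


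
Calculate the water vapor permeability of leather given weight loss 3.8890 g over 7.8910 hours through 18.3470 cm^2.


Formula: WVP = loss / (area * time)
Substituting: WVP = 3.8890 / (18.3470 * 7.8910)
Result: 0.0268622 g/(cm^2*hr)


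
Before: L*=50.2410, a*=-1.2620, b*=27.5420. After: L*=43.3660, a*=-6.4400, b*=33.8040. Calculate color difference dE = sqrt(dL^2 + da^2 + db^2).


dL = -6.8750, da = -5.1780, db = 6.2620
dE = sqrt((-6.8750)^2 + (-5.1780)^2 + 6.2620^2) = 10.6438


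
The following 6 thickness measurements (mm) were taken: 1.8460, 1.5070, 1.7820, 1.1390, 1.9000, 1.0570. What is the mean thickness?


Formula: Average = sum / n
Substituting: Average = 9.2310 / 6
Result: 1.5385 mm


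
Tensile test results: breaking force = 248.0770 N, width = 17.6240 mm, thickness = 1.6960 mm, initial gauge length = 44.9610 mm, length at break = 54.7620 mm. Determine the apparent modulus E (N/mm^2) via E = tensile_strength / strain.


TS = F / (w * t) = 248.0770 / (17.6240 * 1.6960) = 8.2996 N/mm^2
strain = (Lf - L0) / L0 = (54.7620 - 44.9610) / 44.9610 = 0.2180
E = TS / strain = 8.2996 / 0.2180 = 38.0734 N/mm^2


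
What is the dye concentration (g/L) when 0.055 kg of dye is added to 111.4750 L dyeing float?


Formula: Conc = dye_mass(kg) / volume(L) * 1000
Substituting: Conc = 0.055 / 111.4750 * 1000
Result: 0.4934 g/L


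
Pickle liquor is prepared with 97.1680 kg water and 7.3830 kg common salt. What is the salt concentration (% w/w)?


Formula: Conc = salt / (water + salt) * 100
Substituting: Conc = 7.3830 / (97.1680 + 7.3830) * 100
Result: 7.0616 %


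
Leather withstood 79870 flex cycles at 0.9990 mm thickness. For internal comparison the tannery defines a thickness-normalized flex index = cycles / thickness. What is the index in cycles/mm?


Formula: Index = cycles / thickness
Substituting: Index = 79870 / 0.9990
Result: 79949.9499 cycles/mm


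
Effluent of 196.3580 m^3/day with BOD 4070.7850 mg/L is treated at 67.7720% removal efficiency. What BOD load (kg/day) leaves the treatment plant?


Load_in = volume * conc / 1000 = 196.3580 * 4070.7850 / 1000 = 799.3312 kg/day
Removed = Load_in * eff / 100 = 799.3312 * 67.7720 / 100 = 541.7227 kg/day
Load_out = Load_in - Removed = 799.3312 - 541.7227 = 257.6085 kg/day


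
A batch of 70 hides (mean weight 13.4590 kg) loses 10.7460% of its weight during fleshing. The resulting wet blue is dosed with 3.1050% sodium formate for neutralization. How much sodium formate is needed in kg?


Total_raw = N * avg_wt = 70 * 13.4590 = 942.1300 kg
Substrate = Total_raw * (1 - loss/100) = 942.1300 * (1 - 10.7460/100) = 840.8887 kg
Neutralizer = Substrate * pct / 100 = 840.8887 * 3.1050 / 100 = 26.1096 kg


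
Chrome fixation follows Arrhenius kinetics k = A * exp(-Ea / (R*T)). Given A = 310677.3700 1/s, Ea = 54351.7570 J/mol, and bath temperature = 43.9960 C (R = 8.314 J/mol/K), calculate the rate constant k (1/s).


T_K = T_C + 273.15 = 43.9960 + 273.15 = 317.1460 K
exponent = -Ea / (R * T_K) = -54351.7570 / (8.314 * 317.1460) = -20.6131
k = A * exp(exponent) = 310677.3700 * exp(-20.6131) = 3.4684e-04 1/s


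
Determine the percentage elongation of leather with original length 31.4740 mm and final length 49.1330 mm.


Formula: Elongation = (Lf - L0) / L0 * 100
Substituting: Elongation = (49.1330 - 31.4740) / 31.4740 * 100
Result: 56.1066 %


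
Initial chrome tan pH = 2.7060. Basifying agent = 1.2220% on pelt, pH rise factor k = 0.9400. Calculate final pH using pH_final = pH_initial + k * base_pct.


Formula: pH_final = pH_initial + k * base_pct
Substituting: pH_final = 2.7060 + 0.9400 * 1.2220
Result: 3.8547


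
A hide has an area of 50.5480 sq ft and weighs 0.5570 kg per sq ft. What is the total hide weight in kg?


Formula: Weight = area * weight_per_sqft
Substituting: Weight = 50.5480 * 0.5570
Result: 28.1552 kg


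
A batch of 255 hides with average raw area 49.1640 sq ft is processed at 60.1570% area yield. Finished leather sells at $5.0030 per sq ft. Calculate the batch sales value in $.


Raw_total = N * avg_area = 255 * 49.1640 = 12536.8200 sq ft
Finished = Raw_total * yield / 100 = 12536.8200 * 60.1570 / 100 = 7541.7748 sq ft
Value = Finished * price = 7541.7748 * 5.0030 = 37731.4994 $


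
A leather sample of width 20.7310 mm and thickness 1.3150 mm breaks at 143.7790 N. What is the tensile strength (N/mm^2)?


Formula: TS = force / (width * thickness)
Substituting: TS = 143.7790 / (20.7310 * 1.3150)
Result: 5.2741 N/mm^2


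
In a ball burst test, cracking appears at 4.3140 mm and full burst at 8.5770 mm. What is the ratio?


Formula: Ratio = crack / burst
Substituting: Ratio = 4.3140 / 8.5770
Result: 0.5030


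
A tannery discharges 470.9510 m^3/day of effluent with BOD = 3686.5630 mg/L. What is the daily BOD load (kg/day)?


Formula: BOD_load = volume * conc / 1000
Substituting: BOD_load = 470.9510 * 3686.5630 / 1000
Result: 1736.1905 kg/day


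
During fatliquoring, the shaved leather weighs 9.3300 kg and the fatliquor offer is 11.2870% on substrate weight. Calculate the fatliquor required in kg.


Formula: Fat = substrate * pct / 100
Substituting: Fat = 9.3300 * 11.2870 / 100
Result: 1.0531 kg


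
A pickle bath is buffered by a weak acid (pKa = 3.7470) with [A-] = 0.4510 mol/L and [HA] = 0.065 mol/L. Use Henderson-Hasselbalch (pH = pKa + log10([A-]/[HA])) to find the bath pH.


ratio = [A-] / [HA] = 0.4510 / 0.065 = 6.9385
log10(ratio) = 0.8413
pH = pKa + log10(ratio) = 3.7470 + 0.8413 = 4.5883


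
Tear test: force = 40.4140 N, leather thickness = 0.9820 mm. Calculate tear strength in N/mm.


Formula: Tear strength = force / thickness
Substituting: Tear strength = 40.4140 / 0.9820
Result: 41.1548 N/mm


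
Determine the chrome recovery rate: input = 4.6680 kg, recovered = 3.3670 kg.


Formula: Recovery = recovered / input * 100
Substituting: Recovery = 3.3670 / 4.6680 * 100
Result: 72.1294 %


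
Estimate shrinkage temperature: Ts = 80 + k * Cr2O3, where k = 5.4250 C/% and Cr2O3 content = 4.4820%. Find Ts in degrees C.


Formula: Ts = 80 + k * Cr2O3
Substituting: Ts = 80 + 5.4250 * 4.4820
Result: 104.3149 C


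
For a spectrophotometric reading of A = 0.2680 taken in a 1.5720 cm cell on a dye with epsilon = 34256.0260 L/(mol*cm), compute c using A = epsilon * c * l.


Formula: c = A / (epsilon * l)
Substituting: c = 0.2680 / (34256.0260 * 1.5720)
Result: 4.9767e-06 mol/L


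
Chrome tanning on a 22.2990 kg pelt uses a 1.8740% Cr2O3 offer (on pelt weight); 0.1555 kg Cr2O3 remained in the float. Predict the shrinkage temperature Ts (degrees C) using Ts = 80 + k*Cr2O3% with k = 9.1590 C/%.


Offered = pelt * offer_pct / 100 = 22.2990 * 1.8740 / 100 = 0.4179 kg
Uptake = offered - residual = 0.4179 - 0.1555 = 0.2624 kg
Cr2O3% on pelt = uptake / pelt * 100 = 0.2624 / 22.2990 * 100 = 1.1767 %
Ts = 80 + k * Cr2O3% = 80 + 9.1590 * 1.1767 = 90.7770 C


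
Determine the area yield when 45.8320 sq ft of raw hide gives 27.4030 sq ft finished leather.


Formula: Yield = finished / raw * 100
Substituting: Yield = 27.4030 / 45.8320 * 100
Result: 59.7901 %


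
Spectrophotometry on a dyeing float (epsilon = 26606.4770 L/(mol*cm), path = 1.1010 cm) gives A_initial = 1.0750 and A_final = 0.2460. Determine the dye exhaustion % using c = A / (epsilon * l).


c_initial = A_i / (epsilon * l) = 1.0750 / (26606.4770 * 1.1010) = 3.6697e-05 mol/L
c_final = A_f / (epsilon * l) = 0.2460 / (26606.4770 * 1.1010) = 8.3977e-06 mol/L
Exhaustion = (c_initial - c_final) / c_initial * 100 = (3.6697e-05 - 8.3977e-06) / 3.6697e-05 * 100 = 77.1163 %


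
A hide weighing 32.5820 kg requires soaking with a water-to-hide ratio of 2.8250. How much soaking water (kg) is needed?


Formula: Water = hide_weight * ratio
Substituting: Water = 32.5820 * 2.8250
Result: 92.0442 kg


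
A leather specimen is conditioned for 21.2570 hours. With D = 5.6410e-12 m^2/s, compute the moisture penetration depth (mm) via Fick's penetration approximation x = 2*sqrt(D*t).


t = 21.2570 hr * 3600 = 76525.2000 s
D * t = 5.6410e-12 * 76525.2000 = 4.3168e-07
x = 2 * sqrt(D*t) = 2 * sqrt(4.3168e-07) = 0.00131405 m = 1.3140 mm


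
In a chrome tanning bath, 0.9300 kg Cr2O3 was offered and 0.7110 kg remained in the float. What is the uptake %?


Formula: Uptake = (offered - residual) / offered * 100
Substituting: Uptake = (0.9300 - 0.7110) / 0.9300 * 100
Result: 23.5484 %


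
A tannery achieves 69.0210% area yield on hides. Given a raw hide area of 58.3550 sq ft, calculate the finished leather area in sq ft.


Formula: finished = raw * yield / 100
Substituting: finished = 58.3550 * 69.0210 / 100
Result: 40.2772 sq ft


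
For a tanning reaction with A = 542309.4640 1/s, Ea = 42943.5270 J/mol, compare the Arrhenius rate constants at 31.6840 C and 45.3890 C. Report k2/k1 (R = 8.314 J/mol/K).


T1 = 31.6840 + 273.15 = 304.8340 K; T2 = 45.3890 + 273.15 = 318.5390 K
k1 = A * exp(-Ea/(R*T1)) = 542309.4640 * exp(-42943.5270/(8.314*304.8340)) = 0.0237367 1/s
k2 = A * exp(-Ea/(R*T2)) = 542309.4640 * exp(-42943.5270/(8.314*318.5390)) = 0.0492074 1/s
k2/k1 = 0.0492074 / 0.0237367 = 2.0731


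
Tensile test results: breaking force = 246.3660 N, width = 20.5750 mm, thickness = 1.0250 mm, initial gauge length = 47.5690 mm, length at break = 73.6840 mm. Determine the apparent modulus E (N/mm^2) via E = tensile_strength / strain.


TS = F / (w * t) = 246.3660 / (20.5750 * 1.0250) = 11.6820 N/mm^2
strain = (Lf - L0) / L0 = (73.6840 - 47.5690) / 47.5690 = 0.5490
E = TS / strain = 11.6820 / 0.5490 = 21.2790 N/mm^2


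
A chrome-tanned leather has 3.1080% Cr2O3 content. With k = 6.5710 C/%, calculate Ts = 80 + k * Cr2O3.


Formula: Ts = 80 + k * Cr2O3
Substituting: Ts = 80 + 6.5710 * 3.1080
Result: 100.4227 C


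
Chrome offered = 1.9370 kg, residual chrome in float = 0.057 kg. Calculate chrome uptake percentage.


Formula: Uptake = (offered - residual) / offered * 100
Substituting: Uptake = (1.9370 - 0.057) / 1.9370 * 100
Result: 97.0573 %


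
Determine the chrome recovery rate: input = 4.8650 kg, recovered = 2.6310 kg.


Formula: Recovery = recovered / input * 100
Substituting: Recovery = 2.6310 / 4.8650 * 100
Result: 54.0802 %


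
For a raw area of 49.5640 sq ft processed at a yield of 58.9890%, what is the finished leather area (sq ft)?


Formula: finished = raw * yield / 100
Substituting: finished = 49.5640 * 58.9890 / 100
Result: 29.2373 sq ft


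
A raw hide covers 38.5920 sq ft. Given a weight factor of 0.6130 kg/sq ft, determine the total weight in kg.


Formula: Weight = area * weight_per_sqft
Substituting: Weight = 38.5920 * 0.6130
Result: 23.6569 kg


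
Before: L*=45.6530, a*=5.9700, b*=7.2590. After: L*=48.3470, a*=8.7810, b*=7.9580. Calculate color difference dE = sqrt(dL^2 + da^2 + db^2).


dL = 2.6940, da = 2.8110, db = 0.6990
dE = sqrt(2.6940^2 + 2.8110^2 + 0.6990^2) = 3.9557


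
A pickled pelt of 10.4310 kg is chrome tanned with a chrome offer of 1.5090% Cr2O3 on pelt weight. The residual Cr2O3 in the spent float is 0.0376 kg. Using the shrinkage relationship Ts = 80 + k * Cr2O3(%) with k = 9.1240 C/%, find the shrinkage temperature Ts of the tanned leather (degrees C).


Offered = pelt * offer_pct / 100 = 10.4310 * 1.5090 / 100 = 0.1574 kg
Uptake = offered - residual = 0.1574 - 0.0376 = 0.1198 kg
Cr2O3% on pelt = uptake / pelt * 100 = 0.1198 / 10.4310 * 100 = 1.1485 %
Ts = 80 + k * Cr2O3% = 80 + 9.1240 * 1.1485 = 90.4792 C


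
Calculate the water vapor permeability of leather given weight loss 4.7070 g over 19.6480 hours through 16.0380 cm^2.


Formula: WVP = loss / (area * time)
Substituting: WVP = 4.7070 / (16.0380 * 19.6480)
Result: 0.0149374 g/(cm^2*hr)


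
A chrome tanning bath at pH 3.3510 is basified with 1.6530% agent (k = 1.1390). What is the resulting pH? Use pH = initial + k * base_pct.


Formula: pH_final = pH_initial + k * base_pct
Substituting: pH_final = 3.3510 + 1.1390 * 1.6530
Result: 5.2338


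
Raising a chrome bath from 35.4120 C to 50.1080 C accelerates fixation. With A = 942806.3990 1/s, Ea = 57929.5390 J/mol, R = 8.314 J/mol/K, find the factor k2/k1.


T1 = 35.4120 + 273.15 = 308.5620 K; T2 = 50.1080 + 273.15 = 323.2580 K
k1 = A * exp(-Ea/(R*T1)) = 942806.3990 * exp(-57929.5390/(8.314*308.5620)) = 1.4707e-04 1/s
k2 = A * exp(-Ea/(R*T2)) = 942806.3990 * exp(-57929.5390/(8.314*323.2580)) = 4.1055e-04 1/s
k2/k1 = 4.1055e-04 / 1.4707e-04 = 2.7915


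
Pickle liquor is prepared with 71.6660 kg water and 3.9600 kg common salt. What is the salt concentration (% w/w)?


Formula: Conc = salt / (water + salt) * 100
Substituting: Conc = 3.9600 / (71.6660 + 3.9600) * 100
Result: 5.2363 %


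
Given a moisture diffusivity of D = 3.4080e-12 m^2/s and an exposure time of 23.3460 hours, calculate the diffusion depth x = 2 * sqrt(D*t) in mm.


t = 23.3460 hr * 3600 = 84045.6000 s
D * t = 3.4080e-12 * 84045.6000 = 2.8643e-07
x = 2 * sqrt(D*t) = 2 * sqrt(2.8643e-07) = 0.00107038 m = 1.0704 mm


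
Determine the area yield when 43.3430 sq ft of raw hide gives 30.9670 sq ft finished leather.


Formula: Yield = finished / raw * 100
Substituting: Yield = 30.9670 / 43.3430 * 100
Result: 71.4464 %


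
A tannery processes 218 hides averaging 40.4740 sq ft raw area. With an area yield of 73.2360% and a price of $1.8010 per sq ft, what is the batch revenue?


Raw_total = N * avg_area = 218 * 40.4740 = 8823.3320 sq ft
Finished = Raw_total * yield / 100 = 8823.3320 * 73.2360 / 100 = 6461.8554 sq ft
Value = Finished * price = 6461.8554 * 1.8010 = 11637.8016 $


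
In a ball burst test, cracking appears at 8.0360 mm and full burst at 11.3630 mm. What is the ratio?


Formula: Ratio = crack / burst
Substituting: Ratio = 8.0360 / 11.3630
Result: 0.7072


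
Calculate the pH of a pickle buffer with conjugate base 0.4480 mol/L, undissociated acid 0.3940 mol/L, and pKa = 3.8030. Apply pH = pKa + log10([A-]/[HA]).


ratio = [A-] / [HA] = 0.4480 / 0.3940 = 1.1371
log10(ratio) = 0.0557818
pH = pKa + log10(ratio) = 3.8030 + 0.0557818 = 3.8588


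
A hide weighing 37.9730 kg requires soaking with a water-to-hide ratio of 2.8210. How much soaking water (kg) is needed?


Formula: Water = hide_weight * ratio
Substituting: Water = 37.9730 * 2.8210
Result: 107.1218 kg


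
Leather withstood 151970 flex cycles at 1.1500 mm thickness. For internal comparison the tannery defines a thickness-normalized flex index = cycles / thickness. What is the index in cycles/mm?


Formula: Index = cycles / thickness
Substituting: Index = 151970 / 1.1500
Result: 132147.8261 cycles/mm


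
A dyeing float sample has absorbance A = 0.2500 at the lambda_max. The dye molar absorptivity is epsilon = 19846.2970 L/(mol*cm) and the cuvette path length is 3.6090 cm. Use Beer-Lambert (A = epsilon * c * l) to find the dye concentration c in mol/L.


Formula: c = A / (epsilon * l)
Substituting: c = 0.2500 / (19846.2970 * 3.6090)
Result: 3.4904e-06 mol/L


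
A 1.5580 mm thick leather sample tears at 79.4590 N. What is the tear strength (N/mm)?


Formula: Tear strength = force / thickness
Substituting: Tear strength = 79.4590 / 1.5580
Result: 51.0006 N/mm


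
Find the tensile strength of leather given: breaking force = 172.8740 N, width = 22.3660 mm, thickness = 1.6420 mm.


Formula: TS = force / (width * thickness)
Substituting: TS = 172.8740 / (22.3660 * 1.6420)
Result: 4.7073 N/mm^2


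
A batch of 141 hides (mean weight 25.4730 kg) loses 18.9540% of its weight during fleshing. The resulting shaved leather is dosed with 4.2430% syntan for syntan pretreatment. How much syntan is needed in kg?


Total_raw = N * avg_wt = 141 * 25.4730 = 3591.6930 kg
Substrate = Total_raw * (1 - loss/100) = 3591.6930 * (1 - 18.9540/100) = 2910.9235 kg
Syntan = Substrate * pct / 100 = 2910.9235 * 4.2430 / 100 = 123.5105 kg


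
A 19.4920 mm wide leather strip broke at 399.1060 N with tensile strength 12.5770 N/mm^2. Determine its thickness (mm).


Formula: t = F / (TS * w)
Substituting: t = 399.1060 / (12.5770 * 19.4920)
Result: 1.6280 mm


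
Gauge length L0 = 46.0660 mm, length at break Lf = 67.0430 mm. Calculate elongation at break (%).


Formula: Elongation = (Lf - L0) / L0 * 100
Substituting: Elongation = (67.0430 - 46.0660) / 46.0660 * 100
Result: 45.5368 %


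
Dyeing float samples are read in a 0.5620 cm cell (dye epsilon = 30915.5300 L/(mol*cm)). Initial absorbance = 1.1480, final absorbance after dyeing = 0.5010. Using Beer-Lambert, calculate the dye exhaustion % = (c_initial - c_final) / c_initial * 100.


c_initial = A_i / (epsilon * l) = 1.1480 / (30915.5300 * 0.5620) = 6.6074e-05 mol/L
c_final = A_f / (epsilon * l) = 0.5010 / (30915.5300 * 0.5620) = 2.8835e-05 mol/L
Exhaustion = (c_initial - c_final) / c_initial * 100 = (6.6074e-05 - 2.8835e-05) / 6.6074e-05 * 100 = 56.3589 %


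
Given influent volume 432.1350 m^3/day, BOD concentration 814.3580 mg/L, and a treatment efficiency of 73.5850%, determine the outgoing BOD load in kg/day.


Load_in = volume * conc / 1000 = 432.1350 * 814.3580 / 1000 = 351.9126 kg/day
Removed = Load_in * eff / 100 = 351.9126 * 73.5850 / 100 = 258.9549 kg/day
Load_out = Load_in - Removed = 351.9126 - 258.9549 = 92.9577 kg/day


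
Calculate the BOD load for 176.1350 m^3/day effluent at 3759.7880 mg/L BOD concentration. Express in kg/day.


Formula: BOD_load = volume * conc / 1000
Substituting: BOD_load = 176.1350 * 3759.7880 / 1000
Result: 662.2303 kg/day


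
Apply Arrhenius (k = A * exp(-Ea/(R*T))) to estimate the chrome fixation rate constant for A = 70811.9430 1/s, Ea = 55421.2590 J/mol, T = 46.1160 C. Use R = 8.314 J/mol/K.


T_K = T_C + 273.15 = 46.1160 + 273.15 = 319.2660 K
exponent = -Ea / (R * T_K) = -55421.2590 / (8.314 * 319.2660) = -20.8792
k = A * exp(exponent) = 70811.9430 * exp(-20.8792) = 6.0588e-05 1/s


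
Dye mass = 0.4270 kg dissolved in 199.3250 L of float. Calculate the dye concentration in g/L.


Formula: Conc = dye_mass(kg) / volume(L) * 1000
Substituting: Conc = 0.4270 / 199.3250 * 1000
Result: 2.1422 g/L


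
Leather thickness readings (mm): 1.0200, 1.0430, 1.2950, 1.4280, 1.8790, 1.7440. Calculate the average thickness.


Formula: Average = sum / n
Substituting: Average = 8.4090 / 6
Result: 1.4015 mm


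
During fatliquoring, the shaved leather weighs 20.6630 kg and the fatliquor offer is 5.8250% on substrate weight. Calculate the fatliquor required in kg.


Formula: Fat = substrate * pct / 100
Substituting: Fat = 20.6630 * 5.8250 / 100
Result: 1.2036 kg


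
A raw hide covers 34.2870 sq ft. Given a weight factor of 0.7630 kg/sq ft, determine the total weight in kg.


Formula: Weight = area * weight_per_sqft
Substituting: Weight = 34.2870 * 0.7630
Result: 26.1610 kg


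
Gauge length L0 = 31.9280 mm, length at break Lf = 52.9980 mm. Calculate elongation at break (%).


Formula: Elongation = (Lf - L0) / L0 * 100
Substituting: Elongation = (52.9980 - 31.9280) / 31.9280 * 100
Result: 65.9922 %


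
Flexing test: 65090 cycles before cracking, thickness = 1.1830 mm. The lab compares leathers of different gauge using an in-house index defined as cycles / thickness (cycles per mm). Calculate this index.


Formula: Index = cycles / thickness
Substituting: Index = 65090 / 1.1830
Result: 55021.1327 cycles/mm
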